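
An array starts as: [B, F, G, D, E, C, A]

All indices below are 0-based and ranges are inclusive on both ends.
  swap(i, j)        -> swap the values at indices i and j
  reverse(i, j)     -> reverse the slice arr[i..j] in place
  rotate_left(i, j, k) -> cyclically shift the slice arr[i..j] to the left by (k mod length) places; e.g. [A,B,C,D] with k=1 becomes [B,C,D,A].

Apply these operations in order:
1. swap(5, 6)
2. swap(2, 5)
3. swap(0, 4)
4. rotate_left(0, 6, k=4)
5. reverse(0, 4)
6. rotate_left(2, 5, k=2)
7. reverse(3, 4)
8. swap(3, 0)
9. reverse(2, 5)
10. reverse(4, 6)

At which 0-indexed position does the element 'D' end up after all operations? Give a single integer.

Answer: 4

Derivation:
After 1 (swap(5, 6)): [B, F, G, D, E, A, C]
After 2 (swap(2, 5)): [B, F, A, D, E, G, C]
After 3 (swap(0, 4)): [E, F, A, D, B, G, C]
After 4 (rotate_left(0, 6, k=4)): [B, G, C, E, F, A, D]
After 5 (reverse(0, 4)): [F, E, C, G, B, A, D]
After 6 (rotate_left(2, 5, k=2)): [F, E, B, A, C, G, D]
After 7 (reverse(3, 4)): [F, E, B, C, A, G, D]
After 8 (swap(3, 0)): [C, E, B, F, A, G, D]
After 9 (reverse(2, 5)): [C, E, G, A, F, B, D]
After 10 (reverse(4, 6)): [C, E, G, A, D, B, F]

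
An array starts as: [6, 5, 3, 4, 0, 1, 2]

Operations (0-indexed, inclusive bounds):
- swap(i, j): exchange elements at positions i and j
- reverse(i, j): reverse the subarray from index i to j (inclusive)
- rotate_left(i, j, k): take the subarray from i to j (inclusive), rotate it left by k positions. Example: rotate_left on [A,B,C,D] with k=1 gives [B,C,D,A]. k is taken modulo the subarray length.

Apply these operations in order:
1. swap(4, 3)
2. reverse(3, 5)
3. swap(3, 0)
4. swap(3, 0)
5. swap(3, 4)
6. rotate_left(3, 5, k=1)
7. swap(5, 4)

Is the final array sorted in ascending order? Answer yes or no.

Answer: no

Derivation:
After 1 (swap(4, 3)): [6, 5, 3, 0, 4, 1, 2]
After 2 (reverse(3, 5)): [6, 5, 3, 1, 4, 0, 2]
After 3 (swap(3, 0)): [1, 5, 3, 6, 4, 0, 2]
After 4 (swap(3, 0)): [6, 5, 3, 1, 4, 0, 2]
After 5 (swap(3, 4)): [6, 5, 3, 4, 1, 0, 2]
After 6 (rotate_left(3, 5, k=1)): [6, 5, 3, 1, 0, 4, 2]
After 7 (swap(5, 4)): [6, 5, 3, 1, 4, 0, 2]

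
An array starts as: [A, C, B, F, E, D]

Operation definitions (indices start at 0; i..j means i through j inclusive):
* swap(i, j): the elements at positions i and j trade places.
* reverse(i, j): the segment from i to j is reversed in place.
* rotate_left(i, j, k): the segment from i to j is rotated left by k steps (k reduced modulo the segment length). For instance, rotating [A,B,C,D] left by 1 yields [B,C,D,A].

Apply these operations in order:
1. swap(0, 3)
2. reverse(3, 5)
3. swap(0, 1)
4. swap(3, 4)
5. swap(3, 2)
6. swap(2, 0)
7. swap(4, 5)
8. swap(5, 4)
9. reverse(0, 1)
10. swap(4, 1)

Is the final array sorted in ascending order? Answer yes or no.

After 1 (swap(0, 3)): [F, C, B, A, E, D]
After 2 (reverse(3, 5)): [F, C, B, D, E, A]
After 3 (swap(0, 1)): [C, F, B, D, E, A]
After 4 (swap(3, 4)): [C, F, B, E, D, A]
After 5 (swap(3, 2)): [C, F, E, B, D, A]
After 6 (swap(2, 0)): [E, F, C, B, D, A]
After 7 (swap(4, 5)): [E, F, C, B, A, D]
After 8 (swap(5, 4)): [E, F, C, B, D, A]
After 9 (reverse(0, 1)): [F, E, C, B, D, A]
After 10 (swap(4, 1)): [F, D, C, B, E, A]

Answer: no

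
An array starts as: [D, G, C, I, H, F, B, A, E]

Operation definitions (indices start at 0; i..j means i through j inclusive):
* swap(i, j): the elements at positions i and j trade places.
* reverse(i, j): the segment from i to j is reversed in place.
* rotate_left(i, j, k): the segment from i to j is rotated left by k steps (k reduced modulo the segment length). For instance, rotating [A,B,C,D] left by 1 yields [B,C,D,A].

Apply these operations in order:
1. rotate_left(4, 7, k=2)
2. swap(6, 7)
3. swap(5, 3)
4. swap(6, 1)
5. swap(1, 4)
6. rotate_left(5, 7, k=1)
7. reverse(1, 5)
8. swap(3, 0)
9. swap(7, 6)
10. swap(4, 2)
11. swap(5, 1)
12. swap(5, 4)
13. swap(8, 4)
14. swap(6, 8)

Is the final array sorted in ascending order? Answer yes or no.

Answer: yes

Derivation:
After 1 (rotate_left(4, 7, k=2)): [D, G, C, I, B, A, H, F, E]
After 2 (swap(6, 7)): [D, G, C, I, B, A, F, H, E]
After 3 (swap(5, 3)): [D, G, C, A, B, I, F, H, E]
After 4 (swap(6, 1)): [D, F, C, A, B, I, G, H, E]
After 5 (swap(1, 4)): [D, B, C, A, F, I, G, H, E]
After 6 (rotate_left(5, 7, k=1)): [D, B, C, A, F, G, H, I, E]
After 7 (reverse(1, 5)): [D, G, F, A, C, B, H, I, E]
After 8 (swap(3, 0)): [A, G, F, D, C, B, H, I, E]
After 9 (swap(7, 6)): [A, G, F, D, C, B, I, H, E]
After 10 (swap(4, 2)): [A, G, C, D, F, B, I, H, E]
After 11 (swap(5, 1)): [A, B, C, D, F, G, I, H, E]
After 12 (swap(5, 4)): [A, B, C, D, G, F, I, H, E]
After 13 (swap(8, 4)): [A, B, C, D, E, F, I, H, G]
After 14 (swap(6, 8)): [A, B, C, D, E, F, G, H, I]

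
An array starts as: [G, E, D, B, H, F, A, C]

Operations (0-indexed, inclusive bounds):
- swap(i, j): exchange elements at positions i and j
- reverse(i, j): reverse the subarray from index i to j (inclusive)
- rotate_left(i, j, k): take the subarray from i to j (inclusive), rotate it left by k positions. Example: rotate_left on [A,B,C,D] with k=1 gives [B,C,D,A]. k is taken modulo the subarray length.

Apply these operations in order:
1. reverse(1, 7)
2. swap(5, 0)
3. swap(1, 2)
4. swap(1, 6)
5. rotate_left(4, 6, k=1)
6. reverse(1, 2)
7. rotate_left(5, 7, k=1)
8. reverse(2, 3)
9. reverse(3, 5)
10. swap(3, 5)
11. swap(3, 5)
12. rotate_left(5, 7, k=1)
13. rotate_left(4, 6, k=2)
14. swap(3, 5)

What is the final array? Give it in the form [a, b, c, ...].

Answer: [B, C, F, G, A, H, E, D]

Derivation:
After 1 (reverse(1, 7)): [G, C, A, F, H, B, D, E]
After 2 (swap(5, 0)): [B, C, A, F, H, G, D, E]
After 3 (swap(1, 2)): [B, A, C, F, H, G, D, E]
After 4 (swap(1, 6)): [B, D, C, F, H, G, A, E]
After 5 (rotate_left(4, 6, k=1)): [B, D, C, F, G, A, H, E]
After 6 (reverse(1, 2)): [B, C, D, F, G, A, H, E]
After 7 (rotate_left(5, 7, k=1)): [B, C, D, F, G, H, E, A]
After 8 (reverse(2, 3)): [B, C, F, D, G, H, E, A]
After 9 (reverse(3, 5)): [B, C, F, H, G, D, E, A]
After 10 (swap(3, 5)): [B, C, F, D, G, H, E, A]
After 11 (swap(3, 5)): [B, C, F, H, G, D, E, A]
After 12 (rotate_left(5, 7, k=1)): [B, C, F, H, G, E, A, D]
After 13 (rotate_left(4, 6, k=2)): [B, C, F, H, A, G, E, D]
After 14 (swap(3, 5)): [B, C, F, G, A, H, E, D]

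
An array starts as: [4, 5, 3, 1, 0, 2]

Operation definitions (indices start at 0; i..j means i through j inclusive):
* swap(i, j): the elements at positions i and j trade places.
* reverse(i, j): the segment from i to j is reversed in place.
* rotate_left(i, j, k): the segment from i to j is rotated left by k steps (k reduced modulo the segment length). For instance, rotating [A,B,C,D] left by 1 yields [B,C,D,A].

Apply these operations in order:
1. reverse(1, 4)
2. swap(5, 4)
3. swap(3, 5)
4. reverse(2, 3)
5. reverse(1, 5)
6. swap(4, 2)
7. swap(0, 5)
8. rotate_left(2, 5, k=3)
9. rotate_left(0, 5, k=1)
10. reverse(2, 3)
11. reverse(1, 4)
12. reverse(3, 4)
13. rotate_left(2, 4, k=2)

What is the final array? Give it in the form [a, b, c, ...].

After 1 (reverse(1, 4)): [4, 0, 1, 3, 5, 2]
After 2 (swap(5, 4)): [4, 0, 1, 3, 2, 5]
After 3 (swap(3, 5)): [4, 0, 1, 5, 2, 3]
After 4 (reverse(2, 3)): [4, 0, 5, 1, 2, 3]
After 5 (reverse(1, 5)): [4, 3, 2, 1, 5, 0]
After 6 (swap(4, 2)): [4, 3, 5, 1, 2, 0]
After 7 (swap(0, 5)): [0, 3, 5, 1, 2, 4]
After 8 (rotate_left(2, 5, k=3)): [0, 3, 4, 5, 1, 2]
After 9 (rotate_left(0, 5, k=1)): [3, 4, 5, 1, 2, 0]
After 10 (reverse(2, 3)): [3, 4, 1, 5, 2, 0]
After 11 (reverse(1, 4)): [3, 2, 5, 1, 4, 0]
After 12 (reverse(3, 4)): [3, 2, 5, 4, 1, 0]
After 13 (rotate_left(2, 4, k=2)): [3, 2, 1, 5, 4, 0]

Answer: [3, 2, 1, 5, 4, 0]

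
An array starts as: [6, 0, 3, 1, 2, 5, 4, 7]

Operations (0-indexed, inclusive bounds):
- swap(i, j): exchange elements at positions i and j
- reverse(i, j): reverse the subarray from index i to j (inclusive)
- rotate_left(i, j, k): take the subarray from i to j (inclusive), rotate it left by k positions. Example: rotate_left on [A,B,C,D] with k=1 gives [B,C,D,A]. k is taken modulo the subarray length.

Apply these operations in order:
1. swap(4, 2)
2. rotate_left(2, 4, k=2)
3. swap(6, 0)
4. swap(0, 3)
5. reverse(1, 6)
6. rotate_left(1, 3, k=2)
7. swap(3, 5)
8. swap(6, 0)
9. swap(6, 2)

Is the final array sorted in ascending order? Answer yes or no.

After 1 (swap(4, 2)): [6, 0, 2, 1, 3, 5, 4, 7]
After 2 (rotate_left(2, 4, k=2)): [6, 0, 3, 2, 1, 5, 4, 7]
After 3 (swap(6, 0)): [4, 0, 3, 2, 1, 5, 6, 7]
After 4 (swap(0, 3)): [2, 0, 3, 4, 1, 5, 6, 7]
After 5 (reverse(1, 6)): [2, 6, 5, 1, 4, 3, 0, 7]
After 6 (rotate_left(1, 3, k=2)): [2, 1, 6, 5, 4, 3, 0, 7]
After 7 (swap(3, 5)): [2, 1, 6, 3, 4, 5, 0, 7]
After 8 (swap(6, 0)): [0, 1, 6, 3, 4, 5, 2, 7]
After 9 (swap(6, 2)): [0, 1, 2, 3, 4, 5, 6, 7]

Answer: yes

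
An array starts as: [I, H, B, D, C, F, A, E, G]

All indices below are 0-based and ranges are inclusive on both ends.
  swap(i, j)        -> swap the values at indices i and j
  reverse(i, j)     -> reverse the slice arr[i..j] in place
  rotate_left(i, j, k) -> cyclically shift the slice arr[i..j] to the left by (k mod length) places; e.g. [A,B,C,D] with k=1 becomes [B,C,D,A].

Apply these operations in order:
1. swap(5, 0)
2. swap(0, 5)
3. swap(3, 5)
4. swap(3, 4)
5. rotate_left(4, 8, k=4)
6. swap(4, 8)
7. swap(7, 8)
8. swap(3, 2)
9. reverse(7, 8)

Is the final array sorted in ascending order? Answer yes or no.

Answer: no

Derivation:
After 1 (swap(5, 0)): [F, H, B, D, C, I, A, E, G]
After 2 (swap(0, 5)): [I, H, B, D, C, F, A, E, G]
After 3 (swap(3, 5)): [I, H, B, F, C, D, A, E, G]
After 4 (swap(3, 4)): [I, H, B, C, F, D, A, E, G]
After 5 (rotate_left(4, 8, k=4)): [I, H, B, C, G, F, D, A, E]
After 6 (swap(4, 8)): [I, H, B, C, E, F, D, A, G]
After 7 (swap(7, 8)): [I, H, B, C, E, F, D, G, A]
After 8 (swap(3, 2)): [I, H, C, B, E, F, D, G, A]
After 9 (reverse(7, 8)): [I, H, C, B, E, F, D, A, G]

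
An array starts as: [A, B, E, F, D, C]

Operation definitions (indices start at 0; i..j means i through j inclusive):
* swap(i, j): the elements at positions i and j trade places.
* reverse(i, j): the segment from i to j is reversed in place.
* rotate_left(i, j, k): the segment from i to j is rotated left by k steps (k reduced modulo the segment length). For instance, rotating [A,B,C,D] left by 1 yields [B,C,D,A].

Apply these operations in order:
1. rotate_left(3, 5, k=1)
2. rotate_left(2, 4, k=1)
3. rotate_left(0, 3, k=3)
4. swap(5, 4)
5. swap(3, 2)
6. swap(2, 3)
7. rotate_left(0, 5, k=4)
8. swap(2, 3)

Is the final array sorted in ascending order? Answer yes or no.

Answer: no

Derivation:
After 1 (rotate_left(3, 5, k=1)): [A, B, E, D, C, F]
After 2 (rotate_left(2, 4, k=1)): [A, B, D, C, E, F]
After 3 (rotate_left(0, 3, k=3)): [C, A, B, D, E, F]
After 4 (swap(5, 4)): [C, A, B, D, F, E]
After 5 (swap(3, 2)): [C, A, D, B, F, E]
After 6 (swap(2, 3)): [C, A, B, D, F, E]
After 7 (rotate_left(0, 5, k=4)): [F, E, C, A, B, D]
After 8 (swap(2, 3)): [F, E, A, C, B, D]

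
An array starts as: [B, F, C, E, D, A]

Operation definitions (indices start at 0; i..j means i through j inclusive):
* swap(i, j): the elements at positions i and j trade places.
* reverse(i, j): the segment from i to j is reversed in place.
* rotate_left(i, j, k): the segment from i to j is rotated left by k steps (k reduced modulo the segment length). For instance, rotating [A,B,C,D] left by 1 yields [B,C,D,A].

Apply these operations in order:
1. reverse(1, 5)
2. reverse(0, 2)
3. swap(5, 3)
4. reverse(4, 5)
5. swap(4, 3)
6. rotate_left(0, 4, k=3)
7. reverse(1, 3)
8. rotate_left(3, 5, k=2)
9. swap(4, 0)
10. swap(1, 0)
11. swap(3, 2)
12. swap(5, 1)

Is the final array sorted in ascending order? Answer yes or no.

Answer: yes

Derivation:
After 1 (reverse(1, 5)): [B, A, D, E, C, F]
After 2 (reverse(0, 2)): [D, A, B, E, C, F]
After 3 (swap(5, 3)): [D, A, B, F, C, E]
After 4 (reverse(4, 5)): [D, A, B, F, E, C]
After 5 (swap(4, 3)): [D, A, B, E, F, C]
After 6 (rotate_left(0, 4, k=3)): [E, F, D, A, B, C]
After 7 (reverse(1, 3)): [E, A, D, F, B, C]
After 8 (rotate_left(3, 5, k=2)): [E, A, D, C, F, B]
After 9 (swap(4, 0)): [F, A, D, C, E, B]
After 10 (swap(1, 0)): [A, F, D, C, E, B]
After 11 (swap(3, 2)): [A, F, C, D, E, B]
After 12 (swap(5, 1)): [A, B, C, D, E, F]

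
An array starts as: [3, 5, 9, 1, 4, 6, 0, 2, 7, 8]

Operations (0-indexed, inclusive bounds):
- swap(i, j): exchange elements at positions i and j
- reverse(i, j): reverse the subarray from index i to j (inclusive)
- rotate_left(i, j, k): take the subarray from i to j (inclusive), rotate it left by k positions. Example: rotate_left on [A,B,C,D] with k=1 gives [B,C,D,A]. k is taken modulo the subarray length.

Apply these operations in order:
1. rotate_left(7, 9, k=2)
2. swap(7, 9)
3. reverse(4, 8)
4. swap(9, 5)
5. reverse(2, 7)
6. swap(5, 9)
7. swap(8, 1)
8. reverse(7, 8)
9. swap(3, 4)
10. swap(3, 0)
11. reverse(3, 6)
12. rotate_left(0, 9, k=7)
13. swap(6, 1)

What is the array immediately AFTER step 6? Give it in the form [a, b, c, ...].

Answer: [3, 5, 6, 0, 8, 7, 1, 9, 4, 2]

Derivation:
After 1 (rotate_left(7, 9, k=2)): [3, 5, 9, 1, 4, 6, 0, 8, 2, 7]
After 2 (swap(7, 9)): [3, 5, 9, 1, 4, 6, 0, 7, 2, 8]
After 3 (reverse(4, 8)): [3, 5, 9, 1, 2, 7, 0, 6, 4, 8]
After 4 (swap(9, 5)): [3, 5, 9, 1, 2, 8, 0, 6, 4, 7]
After 5 (reverse(2, 7)): [3, 5, 6, 0, 8, 2, 1, 9, 4, 7]
After 6 (swap(5, 9)): [3, 5, 6, 0, 8, 7, 1, 9, 4, 2]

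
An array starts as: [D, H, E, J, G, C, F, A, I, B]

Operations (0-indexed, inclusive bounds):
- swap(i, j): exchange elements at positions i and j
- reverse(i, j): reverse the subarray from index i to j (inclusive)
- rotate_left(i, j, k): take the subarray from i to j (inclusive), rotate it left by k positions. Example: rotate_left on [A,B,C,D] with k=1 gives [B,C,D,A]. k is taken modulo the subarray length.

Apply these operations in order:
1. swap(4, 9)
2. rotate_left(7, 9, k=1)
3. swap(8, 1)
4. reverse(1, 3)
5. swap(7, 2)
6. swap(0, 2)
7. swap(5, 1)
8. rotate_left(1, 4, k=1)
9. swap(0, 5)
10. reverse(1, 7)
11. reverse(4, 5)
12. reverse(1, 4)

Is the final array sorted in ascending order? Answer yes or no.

After 1 (swap(4, 9)): [D, H, E, J, B, C, F, A, I, G]
After 2 (rotate_left(7, 9, k=1)): [D, H, E, J, B, C, F, I, G, A]
After 3 (swap(8, 1)): [D, G, E, J, B, C, F, I, H, A]
After 4 (reverse(1, 3)): [D, J, E, G, B, C, F, I, H, A]
After 5 (swap(7, 2)): [D, J, I, G, B, C, F, E, H, A]
After 6 (swap(0, 2)): [I, J, D, G, B, C, F, E, H, A]
After 7 (swap(5, 1)): [I, C, D, G, B, J, F, E, H, A]
After 8 (rotate_left(1, 4, k=1)): [I, D, G, B, C, J, F, E, H, A]
After 9 (swap(0, 5)): [J, D, G, B, C, I, F, E, H, A]
After 10 (reverse(1, 7)): [J, E, F, I, C, B, G, D, H, A]
After 11 (reverse(4, 5)): [J, E, F, I, B, C, G, D, H, A]
After 12 (reverse(1, 4)): [J, B, I, F, E, C, G, D, H, A]

Answer: no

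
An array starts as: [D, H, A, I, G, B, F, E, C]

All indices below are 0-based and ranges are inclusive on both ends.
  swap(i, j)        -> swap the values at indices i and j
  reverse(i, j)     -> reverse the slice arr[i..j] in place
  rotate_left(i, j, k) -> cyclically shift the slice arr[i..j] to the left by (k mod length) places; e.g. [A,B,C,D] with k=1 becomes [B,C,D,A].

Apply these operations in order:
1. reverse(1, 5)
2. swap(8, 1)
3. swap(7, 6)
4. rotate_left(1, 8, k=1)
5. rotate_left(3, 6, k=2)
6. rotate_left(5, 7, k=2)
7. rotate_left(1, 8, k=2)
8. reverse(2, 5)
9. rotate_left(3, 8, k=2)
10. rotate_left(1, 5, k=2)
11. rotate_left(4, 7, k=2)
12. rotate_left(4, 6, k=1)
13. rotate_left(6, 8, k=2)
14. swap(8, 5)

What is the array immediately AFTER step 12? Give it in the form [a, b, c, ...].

Answer: [D, F, C, G, A, E, I, H, B]

Derivation:
After 1 (reverse(1, 5)): [D, B, G, I, A, H, F, E, C]
After 2 (swap(8, 1)): [D, C, G, I, A, H, F, E, B]
After 3 (swap(7, 6)): [D, C, G, I, A, H, E, F, B]
After 4 (rotate_left(1, 8, k=1)): [D, G, I, A, H, E, F, B, C]
After 5 (rotate_left(3, 6, k=2)): [D, G, I, E, F, A, H, B, C]
After 6 (rotate_left(5, 7, k=2)): [D, G, I, E, F, B, A, H, C]
After 7 (rotate_left(1, 8, k=2)): [D, E, F, B, A, H, C, G, I]
After 8 (reverse(2, 5)): [D, E, H, A, B, F, C, G, I]
After 9 (rotate_left(3, 8, k=2)): [D, E, H, F, C, G, I, A, B]
After 10 (rotate_left(1, 5, k=2)): [D, F, C, G, E, H, I, A, B]
After 11 (rotate_left(4, 7, k=2)): [D, F, C, G, I, A, E, H, B]
After 12 (rotate_left(4, 6, k=1)): [D, F, C, G, A, E, I, H, B]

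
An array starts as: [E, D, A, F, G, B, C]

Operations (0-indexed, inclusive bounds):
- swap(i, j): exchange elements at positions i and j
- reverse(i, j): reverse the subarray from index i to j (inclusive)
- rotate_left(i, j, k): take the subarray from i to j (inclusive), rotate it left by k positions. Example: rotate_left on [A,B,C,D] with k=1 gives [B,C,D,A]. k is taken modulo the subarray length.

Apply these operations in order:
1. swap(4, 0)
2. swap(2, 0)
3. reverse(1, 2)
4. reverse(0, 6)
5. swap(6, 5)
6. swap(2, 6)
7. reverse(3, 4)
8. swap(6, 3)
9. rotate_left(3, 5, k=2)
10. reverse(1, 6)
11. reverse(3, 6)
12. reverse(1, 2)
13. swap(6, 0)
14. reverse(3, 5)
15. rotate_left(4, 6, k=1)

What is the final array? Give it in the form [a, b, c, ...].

After 1 (swap(4, 0)): [G, D, A, F, E, B, C]
After 2 (swap(2, 0)): [A, D, G, F, E, B, C]
After 3 (reverse(1, 2)): [A, G, D, F, E, B, C]
After 4 (reverse(0, 6)): [C, B, E, F, D, G, A]
After 5 (swap(6, 5)): [C, B, E, F, D, A, G]
After 6 (swap(2, 6)): [C, B, G, F, D, A, E]
After 7 (reverse(3, 4)): [C, B, G, D, F, A, E]
After 8 (swap(6, 3)): [C, B, G, E, F, A, D]
After 9 (rotate_left(3, 5, k=2)): [C, B, G, A, E, F, D]
After 10 (reverse(1, 6)): [C, D, F, E, A, G, B]
After 11 (reverse(3, 6)): [C, D, F, B, G, A, E]
After 12 (reverse(1, 2)): [C, F, D, B, G, A, E]
After 13 (swap(6, 0)): [E, F, D, B, G, A, C]
After 14 (reverse(3, 5)): [E, F, D, A, G, B, C]
After 15 (rotate_left(4, 6, k=1)): [E, F, D, A, B, C, G]

Answer: [E, F, D, A, B, C, G]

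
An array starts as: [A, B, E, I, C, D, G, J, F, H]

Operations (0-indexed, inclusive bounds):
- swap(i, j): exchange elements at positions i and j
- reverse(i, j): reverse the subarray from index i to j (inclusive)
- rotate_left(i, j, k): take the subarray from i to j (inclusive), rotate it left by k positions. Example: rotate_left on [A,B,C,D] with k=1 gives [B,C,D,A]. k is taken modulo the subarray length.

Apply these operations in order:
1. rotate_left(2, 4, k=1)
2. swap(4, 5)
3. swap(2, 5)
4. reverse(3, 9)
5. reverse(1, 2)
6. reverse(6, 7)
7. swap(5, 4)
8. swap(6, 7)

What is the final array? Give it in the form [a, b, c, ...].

Answer: [A, E, B, H, J, F, G, I, D, C]

Derivation:
After 1 (rotate_left(2, 4, k=1)): [A, B, I, C, E, D, G, J, F, H]
After 2 (swap(4, 5)): [A, B, I, C, D, E, G, J, F, H]
After 3 (swap(2, 5)): [A, B, E, C, D, I, G, J, F, H]
After 4 (reverse(3, 9)): [A, B, E, H, F, J, G, I, D, C]
After 5 (reverse(1, 2)): [A, E, B, H, F, J, G, I, D, C]
After 6 (reverse(6, 7)): [A, E, B, H, F, J, I, G, D, C]
After 7 (swap(5, 4)): [A, E, B, H, J, F, I, G, D, C]
After 8 (swap(6, 7)): [A, E, B, H, J, F, G, I, D, C]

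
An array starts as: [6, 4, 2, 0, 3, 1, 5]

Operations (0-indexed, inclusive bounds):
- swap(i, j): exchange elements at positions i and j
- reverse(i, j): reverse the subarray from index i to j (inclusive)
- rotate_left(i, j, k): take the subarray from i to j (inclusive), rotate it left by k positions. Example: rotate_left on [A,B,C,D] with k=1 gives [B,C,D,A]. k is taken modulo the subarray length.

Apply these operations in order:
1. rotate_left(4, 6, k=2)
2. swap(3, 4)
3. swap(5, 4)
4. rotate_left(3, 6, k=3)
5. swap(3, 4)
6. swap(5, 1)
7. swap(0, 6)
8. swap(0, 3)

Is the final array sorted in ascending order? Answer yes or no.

After 1 (rotate_left(4, 6, k=2)): [6, 4, 2, 0, 5, 3, 1]
After 2 (swap(3, 4)): [6, 4, 2, 5, 0, 3, 1]
After 3 (swap(5, 4)): [6, 4, 2, 5, 3, 0, 1]
After 4 (rotate_left(3, 6, k=3)): [6, 4, 2, 1, 5, 3, 0]
After 5 (swap(3, 4)): [6, 4, 2, 5, 1, 3, 0]
After 6 (swap(5, 1)): [6, 3, 2, 5, 1, 4, 0]
After 7 (swap(0, 6)): [0, 3, 2, 5, 1, 4, 6]
After 8 (swap(0, 3)): [5, 3, 2, 0, 1, 4, 6]

Answer: no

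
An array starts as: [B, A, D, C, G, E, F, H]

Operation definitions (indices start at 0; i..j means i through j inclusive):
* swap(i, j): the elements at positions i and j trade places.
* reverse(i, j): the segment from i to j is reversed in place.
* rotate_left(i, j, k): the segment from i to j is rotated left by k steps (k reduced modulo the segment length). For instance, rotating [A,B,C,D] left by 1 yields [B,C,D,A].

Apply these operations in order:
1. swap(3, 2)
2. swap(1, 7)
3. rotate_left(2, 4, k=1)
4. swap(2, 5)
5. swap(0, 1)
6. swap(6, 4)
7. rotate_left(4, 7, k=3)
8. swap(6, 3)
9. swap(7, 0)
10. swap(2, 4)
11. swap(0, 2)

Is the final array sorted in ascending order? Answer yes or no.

Answer: yes

Derivation:
After 1 (swap(3, 2)): [B, A, C, D, G, E, F, H]
After 2 (swap(1, 7)): [B, H, C, D, G, E, F, A]
After 3 (rotate_left(2, 4, k=1)): [B, H, D, G, C, E, F, A]
After 4 (swap(2, 5)): [B, H, E, G, C, D, F, A]
After 5 (swap(0, 1)): [H, B, E, G, C, D, F, A]
After 6 (swap(6, 4)): [H, B, E, G, F, D, C, A]
After 7 (rotate_left(4, 7, k=3)): [H, B, E, G, A, F, D, C]
After 8 (swap(6, 3)): [H, B, E, D, A, F, G, C]
After 9 (swap(7, 0)): [C, B, E, D, A, F, G, H]
After 10 (swap(2, 4)): [C, B, A, D, E, F, G, H]
After 11 (swap(0, 2)): [A, B, C, D, E, F, G, H]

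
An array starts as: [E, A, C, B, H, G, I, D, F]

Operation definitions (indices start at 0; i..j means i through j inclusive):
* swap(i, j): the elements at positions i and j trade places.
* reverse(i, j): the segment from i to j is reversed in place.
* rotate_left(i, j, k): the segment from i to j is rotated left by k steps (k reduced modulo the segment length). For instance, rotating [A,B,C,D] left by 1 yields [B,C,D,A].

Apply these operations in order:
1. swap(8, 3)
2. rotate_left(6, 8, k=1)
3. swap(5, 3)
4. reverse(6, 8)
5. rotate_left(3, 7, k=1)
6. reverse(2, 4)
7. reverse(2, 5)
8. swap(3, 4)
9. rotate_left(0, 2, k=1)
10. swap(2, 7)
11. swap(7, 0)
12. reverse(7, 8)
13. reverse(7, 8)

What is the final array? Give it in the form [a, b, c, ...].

Answer: [E, I, G, H, C, F, B, A, D]

Derivation:
After 1 (swap(8, 3)): [E, A, C, F, H, G, I, D, B]
After 2 (rotate_left(6, 8, k=1)): [E, A, C, F, H, G, D, B, I]
After 3 (swap(5, 3)): [E, A, C, G, H, F, D, B, I]
After 4 (reverse(6, 8)): [E, A, C, G, H, F, I, B, D]
After 5 (rotate_left(3, 7, k=1)): [E, A, C, H, F, I, B, G, D]
After 6 (reverse(2, 4)): [E, A, F, H, C, I, B, G, D]
After 7 (reverse(2, 5)): [E, A, I, C, H, F, B, G, D]
After 8 (swap(3, 4)): [E, A, I, H, C, F, B, G, D]
After 9 (rotate_left(0, 2, k=1)): [A, I, E, H, C, F, B, G, D]
After 10 (swap(2, 7)): [A, I, G, H, C, F, B, E, D]
After 11 (swap(7, 0)): [E, I, G, H, C, F, B, A, D]
After 12 (reverse(7, 8)): [E, I, G, H, C, F, B, D, A]
After 13 (reverse(7, 8)): [E, I, G, H, C, F, B, A, D]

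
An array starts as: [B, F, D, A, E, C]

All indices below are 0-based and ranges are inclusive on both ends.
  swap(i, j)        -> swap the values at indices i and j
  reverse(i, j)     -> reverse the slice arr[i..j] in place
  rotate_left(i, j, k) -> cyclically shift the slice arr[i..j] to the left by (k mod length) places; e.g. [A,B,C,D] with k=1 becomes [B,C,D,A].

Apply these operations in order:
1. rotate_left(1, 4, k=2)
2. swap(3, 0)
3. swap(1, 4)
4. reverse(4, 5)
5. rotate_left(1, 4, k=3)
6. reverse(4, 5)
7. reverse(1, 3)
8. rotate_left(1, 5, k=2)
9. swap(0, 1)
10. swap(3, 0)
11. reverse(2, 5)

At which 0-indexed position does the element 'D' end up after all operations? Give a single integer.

Answer: 2

Derivation:
After 1 (rotate_left(1, 4, k=2)): [B, A, E, F, D, C]
After 2 (swap(3, 0)): [F, A, E, B, D, C]
After 3 (swap(1, 4)): [F, D, E, B, A, C]
After 4 (reverse(4, 5)): [F, D, E, B, C, A]
After 5 (rotate_left(1, 4, k=3)): [F, C, D, E, B, A]
After 6 (reverse(4, 5)): [F, C, D, E, A, B]
After 7 (reverse(1, 3)): [F, E, D, C, A, B]
After 8 (rotate_left(1, 5, k=2)): [F, C, A, B, E, D]
After 9 (swap(0, 1)): [C, F, A, B, E, D]
After 10 (swap(3, 0)): [B, F, A, C, E, D]
After 11 (reverse(2, 5)): [B, F, D, E, C, A]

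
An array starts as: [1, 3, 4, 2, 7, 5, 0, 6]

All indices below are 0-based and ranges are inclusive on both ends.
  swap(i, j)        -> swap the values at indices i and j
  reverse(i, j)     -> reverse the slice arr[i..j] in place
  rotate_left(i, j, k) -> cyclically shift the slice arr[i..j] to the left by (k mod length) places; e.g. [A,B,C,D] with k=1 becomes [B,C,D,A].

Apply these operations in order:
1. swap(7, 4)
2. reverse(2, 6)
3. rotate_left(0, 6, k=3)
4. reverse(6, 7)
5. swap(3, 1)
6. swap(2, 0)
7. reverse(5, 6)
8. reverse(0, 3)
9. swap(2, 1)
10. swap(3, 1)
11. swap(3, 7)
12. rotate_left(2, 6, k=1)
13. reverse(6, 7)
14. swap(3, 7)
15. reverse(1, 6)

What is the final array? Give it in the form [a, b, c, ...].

After 1 (swap(7, 4)): [1, 3, 4, 2, 6, 5, 0, 7]
After 2 (reverse(2, 6)): [1, 3, 0, 5, 6, 2, 4, 7]
After 3 (rotate_left(0, 6, k=3)): [5, 6, 2, 4, 1, 3, 0, 7]
After 4 (reverse(6, 7)): [5, 6, 2, 4, 1, 3, 7, 0]
After 5 (swap(3, 1)): [5, 4, 2, 6, 1, 3, 7, 0]
After 6 (swap(2, 0)): [2, 4, 5, 6, 1, 3, 7, 0]
After 7 (reverse(5, 6)): [2, 4, 5, 6, 1, 7, 3, 0]
After 8 (reverse(0, 3)): [6, 5, 4, 2, 1, 7, 3, 0]
After 9 (swap(2, 1)): [6, 4, 5, 2, 1, 7, 3, 0]
After 10 (swap(3, 1)): [6, 2, 5, 4, 1, 7, 3, 0]
After 11 (swap(3, 7)): [6, 2, 5, 0, 1, 7, 3, 4]
After 12 (rotate_left(2, 6, k=1)): [6, 2, 0, 1, 7, 3, 5, 4]
After 13 (reverse(6, 7)): [6, 2, 0, 1, 7, 3, 4, 5]
After 14 (swap(3, 7)): [6, 2, 0, 5, 7, 3, 4, 1]
After 15 (reverse(1, 6)): [6, 4, 3, 7, 5, 0, 2, 1]

Answer: [6, 4, 3, 7, 5, 0, 2, 1]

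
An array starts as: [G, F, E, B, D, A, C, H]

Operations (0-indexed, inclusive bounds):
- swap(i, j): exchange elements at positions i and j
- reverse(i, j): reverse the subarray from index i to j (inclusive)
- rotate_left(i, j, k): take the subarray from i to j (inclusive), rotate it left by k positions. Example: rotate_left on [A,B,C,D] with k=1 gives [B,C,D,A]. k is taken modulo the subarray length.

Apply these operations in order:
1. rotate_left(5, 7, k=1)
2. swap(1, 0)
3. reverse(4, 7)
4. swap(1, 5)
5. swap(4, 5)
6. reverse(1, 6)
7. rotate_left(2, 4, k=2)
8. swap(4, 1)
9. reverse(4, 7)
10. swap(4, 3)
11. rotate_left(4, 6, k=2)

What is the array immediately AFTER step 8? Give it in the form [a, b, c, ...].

After 1 (rotate_left(5, 7, k=1)): [G, F, E, B, D, C, H, A]
After 2 (swap(1, 0)): [F, G, E, B, D, C, H, A]
After 3 (reverse(4, 7)): [F, G, E, B, A, H, C, D]
After 4 (swap(1, 5)): [F, H, E, B, A, G, C, D]
After 5 (swap(4, 5)): [F, H, E, B, G, A, C, D]
After 6 (reverse(1, 6)): [F, C, A, G, B, E, H, D]
After 7 (rotate_left(2, 4, k=2)): [F, C, B, A, G, E, H, D]
After 8 (swap(4, 1)): [F, G, B, A, C, E, H, D]

Answer: [F, G, B, A, C, E, H, D]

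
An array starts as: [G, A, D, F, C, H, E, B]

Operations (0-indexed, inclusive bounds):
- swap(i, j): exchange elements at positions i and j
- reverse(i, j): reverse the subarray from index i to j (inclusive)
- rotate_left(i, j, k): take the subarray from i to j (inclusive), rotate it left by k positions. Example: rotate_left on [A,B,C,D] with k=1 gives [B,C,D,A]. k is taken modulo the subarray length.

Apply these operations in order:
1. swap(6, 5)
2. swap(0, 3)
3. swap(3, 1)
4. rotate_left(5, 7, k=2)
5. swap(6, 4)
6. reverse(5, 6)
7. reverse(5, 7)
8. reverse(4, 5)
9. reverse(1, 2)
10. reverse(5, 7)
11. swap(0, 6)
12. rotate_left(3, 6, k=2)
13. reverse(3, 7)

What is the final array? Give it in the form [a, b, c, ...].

After 1 (swap(6, 5)): [G, A, D, F, C, E, H, B]
After 2 (swap(0, 3)): [F, A, D, G, C, E, H, B]
After 3 (swap(3, 1)): [F, G, D, A, C, E, H, B]
After 4 (rotate_left(5, 7, k=2)): [F, G, D, A, C, B, E, H]
After 5 (swap(6, 4)): [F, G, D, A, E, B, C, H]
After 6 (reverse(5, 6)): [F, G, D, A, E, C, B, H]
After 7 (reverse(5, 7)): [F, G, D, A, E, H, B, C]
After 8 (reverse(4, 5)): [F, G, D, A, H, E, B, C]
After 9 (reverse(1, 2)): [F, D, G, A, H, E, B, C]
After 10 (reverse(5, 7)): [F, D, G, A, H, C, B, E]
After 11 (swap(0, 6)): [B, D, G, A, H, C, F, E]
After 12 (rotate_left(3, 6, k=2)): [B, D, G, C, F, A, H, E]
After 13 (reverse(3, 7)): [B, D, G, E, H, A, F, C]

Answer: [B, D, G, E, H, A, F, C]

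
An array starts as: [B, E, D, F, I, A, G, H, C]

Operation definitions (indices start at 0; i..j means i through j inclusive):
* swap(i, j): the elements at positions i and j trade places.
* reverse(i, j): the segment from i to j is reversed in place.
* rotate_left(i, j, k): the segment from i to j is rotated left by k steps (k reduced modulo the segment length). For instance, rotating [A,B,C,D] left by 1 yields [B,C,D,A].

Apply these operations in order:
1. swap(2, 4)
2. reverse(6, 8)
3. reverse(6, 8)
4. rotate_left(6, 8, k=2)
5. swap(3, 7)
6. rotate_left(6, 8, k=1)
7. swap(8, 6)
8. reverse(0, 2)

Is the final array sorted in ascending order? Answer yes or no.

Answer: no

Derivation:
After 1 (swap(2, 4)): [B, E, I, F, D, A, G, H, C]
After 2 (reverse(6, 8)): [B, E, I, F, D, A, C, H, G]
After 3 (reverse(6, 8)): [B, E, I, F, D, A, G, H, C]
After 4 (rotate_left(6, 8, k=2)): [B, E, I, F, D, A, C, G, H]
After 5 (swap(3, 7)): [B, E, I, G, D, A, C, F, H]
After 6 (rotate_left(6, 8, k=1)): [B, E, I, G, D, A, F, H, C]
After 7 (swap(8, 6)): [B, E, I, G, D, A, C, H, F]
After 8 (reverse(0, 2)): [I, E, B, G, D, A, C, H, F]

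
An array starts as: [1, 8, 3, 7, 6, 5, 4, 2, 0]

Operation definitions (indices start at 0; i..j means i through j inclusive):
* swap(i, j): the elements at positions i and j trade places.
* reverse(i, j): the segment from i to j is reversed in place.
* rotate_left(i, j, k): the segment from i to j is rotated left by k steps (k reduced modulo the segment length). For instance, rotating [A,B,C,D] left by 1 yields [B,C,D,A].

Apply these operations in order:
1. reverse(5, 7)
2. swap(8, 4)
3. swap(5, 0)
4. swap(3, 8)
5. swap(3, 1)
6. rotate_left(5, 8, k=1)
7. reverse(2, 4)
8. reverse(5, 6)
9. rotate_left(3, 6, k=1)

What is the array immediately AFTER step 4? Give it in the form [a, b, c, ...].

Answer: [2, 8, 3, 6, 0, 1, 4, 5, 7]

Derivation:
After 1 (reverse(5, 7)): [1, 8, 3, 7, 6, 2, 4, 5, 0]
After 2 (swap(8, 4)): [1, 8, 3, 7, 0, 2, 4, 5, 6]
After 3 (swap(5, 0)): [2, 8, 3, 7, 0, 1, 4, 5, 6]
After 4 (swap(3, 8)): [2, 8, 3, 6, 0, 1, 4, 5, 7]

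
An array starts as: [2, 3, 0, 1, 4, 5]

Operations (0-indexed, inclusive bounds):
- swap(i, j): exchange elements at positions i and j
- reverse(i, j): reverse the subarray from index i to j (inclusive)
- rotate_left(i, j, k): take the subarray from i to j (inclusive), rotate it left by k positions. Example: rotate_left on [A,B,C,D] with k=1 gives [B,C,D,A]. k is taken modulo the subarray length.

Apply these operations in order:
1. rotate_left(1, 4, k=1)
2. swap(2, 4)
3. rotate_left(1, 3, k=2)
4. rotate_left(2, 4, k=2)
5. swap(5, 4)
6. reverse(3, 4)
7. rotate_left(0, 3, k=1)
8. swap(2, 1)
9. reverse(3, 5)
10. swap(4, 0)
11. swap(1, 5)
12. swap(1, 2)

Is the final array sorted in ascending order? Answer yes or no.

After 1 (rotate_left(1, 4, k=1)): [2, 0, 1, 4, 3, 5]
After 2 (swap(2, 4)): [2, 0, 3, 4, 1, 5]
After 3 (rotate_left(1, 3, k=2)): [2, 4, 0, 3, 1, 5]
After 4 (rotate_left(2, 4, k=2)): [2, 4, 1, 0, 3, 5]
After 5 (swap(5, 4)): [2, 4, 1, 0, 5, 3]
After 6 (reverse(3, 4)): [2, 4, 1, 5, 0, 3]
After 7 (rotate_left(0, 3, k=1)): [4, 1, 5, 2, 0, 3]
After 8 (swap(2, 1)): [4, 5, 1, 2, 0, 3]
After 9 (reverse(3, 5)): [4, 5, 1, 3, 0, 2]
After 10 (swap(4, 0)): [0, 5, 1, 3, 4, 2]
After 11 (swap(1, 5)): [0, 2, 1, 3, 4, 5]
After 12 (swap(1, 2)): [0, 1, 2, 3, 4, 5]

Answer: yes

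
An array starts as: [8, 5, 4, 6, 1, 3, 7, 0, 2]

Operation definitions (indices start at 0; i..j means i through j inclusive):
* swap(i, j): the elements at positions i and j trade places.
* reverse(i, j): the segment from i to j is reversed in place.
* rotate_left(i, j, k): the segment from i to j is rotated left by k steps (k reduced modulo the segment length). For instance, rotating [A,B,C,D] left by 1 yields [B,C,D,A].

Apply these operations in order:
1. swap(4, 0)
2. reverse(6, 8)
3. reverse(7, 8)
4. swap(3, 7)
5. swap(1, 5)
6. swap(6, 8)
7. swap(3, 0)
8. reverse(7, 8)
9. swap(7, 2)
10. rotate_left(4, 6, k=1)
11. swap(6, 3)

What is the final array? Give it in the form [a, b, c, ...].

Answer: [7, 3, 2, 8, 5, 0, 1, 4, 6]

Derivation:
After 1 (swap(4, 0)): [1, 5, 4, 6, 8, 3, 7, 0, 2]
After 2 (reverse(6, 8)): [1, 5, 4, 6, 8, 3, 2, 0, 7]
After 3 (reverse(7, 8)): [1, 5, 4, 6, 8, 3, 2, 7, 0]
After 4 (swap(3, 7)): [1, 5, 4, 7, 8, 3, 2, 6, 0]
After 5 (swap(1, 5)): [1, 3, 4, 7, 8, 5, 2, 6, 0]
After 6 (swap(6, 8)): [1, 3, 4, 7, 8, 5, 0, 6, 2]
After 7 (swap(3, 0)): [7, 3, 4, 1, 8, 5, 0, 6, 2]
After 8 (reverse(7, 8)): [7, 3, 4, 1, 8, 5, 0, 2, 6]
After 9 (swap(7, 2)): [7, 3, 2, 1, 8, 5, 0, 4, 6]
After 10 (rotate_left(4, 6, k=1)): [7, 3, 2, 1, 5, 0, 8, 4, 6]
After 11 (swap(6, 3)): [7, 3, 2, 8, 5, 0, 1, 4, 6]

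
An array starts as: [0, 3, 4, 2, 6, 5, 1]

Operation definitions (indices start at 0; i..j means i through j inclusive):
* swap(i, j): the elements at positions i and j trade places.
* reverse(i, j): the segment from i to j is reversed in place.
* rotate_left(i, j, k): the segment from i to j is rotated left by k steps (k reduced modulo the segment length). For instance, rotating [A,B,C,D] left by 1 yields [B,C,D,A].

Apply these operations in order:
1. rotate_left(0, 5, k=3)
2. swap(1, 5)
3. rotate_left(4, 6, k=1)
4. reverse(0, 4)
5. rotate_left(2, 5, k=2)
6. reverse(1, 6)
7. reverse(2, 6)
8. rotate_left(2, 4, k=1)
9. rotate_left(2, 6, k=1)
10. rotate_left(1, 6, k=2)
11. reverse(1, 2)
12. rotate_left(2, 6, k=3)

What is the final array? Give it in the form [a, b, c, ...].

Answer: [6, 5, 3, 1, 0, 4, 2]

Derivation:
After 1 (rotate_left(0, 5, k=3)): [2, 6, 5, 0, 3, 4, 1]
After 2 (swap(1, 5)): [2, 4, 5, 0, 3, 6, 1]
After 3 (rotate_left(4, 6, k=1)): [2, 4, 5, 0, 6, 1, 3]
After 4 (reverse(0, 4)): [6, 0, 5, 4, 2, 1, 3]
After 5 (rotate_left(2, 5, k=2)): [6, 0, 2, 1, 5, 4, 3]
After 6 (reverse(1, 6)): [6, 3, 4, 5, 1, 2, 0]
After 7 (reverse(2, 6)): [6, 3, 0, 2, 1, 5, 4]
After 8 (rotate_left(2, 4, k=1)): [6, 3, 2, 1, 0, 5, 4]
After 9 (rotate_left(2, 6, k=1)): [6, 3, 1, 0, 5, 4, 2]
After 10 (rotate_left(1, 6, k=2)): [6, 0, 5, 4, 2, 3, 1]
After 11 (reverse(1, 2)): [6, 5, 0, 4, 2, 3, 1]
After 12 (rotate_left(2, 6, k=3)): [6, 5, 3, 1, 0, 4, 2]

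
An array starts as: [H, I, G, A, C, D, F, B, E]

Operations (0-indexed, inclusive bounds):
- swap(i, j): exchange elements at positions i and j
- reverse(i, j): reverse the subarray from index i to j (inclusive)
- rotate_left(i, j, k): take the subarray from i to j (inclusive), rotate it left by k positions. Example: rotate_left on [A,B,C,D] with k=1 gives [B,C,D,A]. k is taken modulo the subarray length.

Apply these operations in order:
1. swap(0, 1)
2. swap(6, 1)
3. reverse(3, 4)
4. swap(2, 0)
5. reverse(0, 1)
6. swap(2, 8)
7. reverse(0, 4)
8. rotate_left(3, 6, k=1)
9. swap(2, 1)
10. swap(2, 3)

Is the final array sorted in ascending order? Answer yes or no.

Answer: no

Derivation:
After 1 (swap(0, 1)): [I, H, G, A, C, D, F, B, E]
After 2 (swap(6, 1)): [I, F, G, A, C, D, H, B, E]
After 3 (reverse(3, 4)): [I, F, G, C, A, D, H, B, E]
After 4 (swap(2, 0)): [G, F, I, C, A, D, H, B, E]
After 5 (reverse(0, 1)): [F, G, I, C, A, D, H, B, E]
After 6 (swap(2, 8)): [F, G, E, C, A, D, H, B, I]
After 7 (reverse(0, 4)): [A, C, E, G, F, D, H, B, I]
After 8 (rotate_left(3, 6, k=1)): [A, C, E, F, D, H, G, B, I]
After 9 (swap(2, 1)): [A, E, C, F, D, H, G, B, I]
After 10 (swap(2, 3)): [A, E, F, C, D, H, G, B, I]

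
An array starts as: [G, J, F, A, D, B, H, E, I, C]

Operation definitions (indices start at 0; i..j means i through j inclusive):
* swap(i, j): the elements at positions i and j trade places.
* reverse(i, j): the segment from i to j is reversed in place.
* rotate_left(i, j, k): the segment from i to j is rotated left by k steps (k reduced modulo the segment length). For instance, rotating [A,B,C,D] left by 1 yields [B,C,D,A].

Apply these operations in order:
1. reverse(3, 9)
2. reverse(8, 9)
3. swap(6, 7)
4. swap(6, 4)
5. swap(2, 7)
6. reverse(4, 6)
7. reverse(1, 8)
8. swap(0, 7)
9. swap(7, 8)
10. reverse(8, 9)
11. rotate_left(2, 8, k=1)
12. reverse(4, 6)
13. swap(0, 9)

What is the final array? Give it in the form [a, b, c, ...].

After 1 (reverse(3, 9)): [G, J, F, C, I, E, H, B, D, A]
After 2 (reverse(8, 9)): [G, J, F, C, I, E, H, B, A, D]
After 3 (swap(6, 7)): [G, J, F, C, I, E, B, H, A, D]
After 4 (swap(6, 4)): [G, J, F, C, B, E, I, H, A, D]
After 5 (swap(2, 7)): [G, J, H, C, B, E, I, F, A, D]
After 6 (reverse(4, 6)): [G, J, H, C, I, E, B, F, A, D]
After 7 (reverse(1, 8)): [G, A, F, B, E, I, C, H, J, D]
After 8 (swap(0, 7)): [H, A, F, B, E, I, C, G, J, D]
After 9 (swap(7, 8)): [H, A, F, B, E, I, C, J, G, D]
After 10 (reverse(8, 9)): [H, A, F, B, E, I, C, J, D, G]
After 11 (rotate_left(2, 8, k=1)): [H, A, B, E, I, C, J, D, F, G]
After 12 (reverse(4, 6)): [H, A, B, E, J, C, I, D, F, G]
After 13 (swap(0, 9)): [G, A, B, E, J, C, I, D, F, H]

Answer: [G, A, B, E, J, C, I, D, F, H]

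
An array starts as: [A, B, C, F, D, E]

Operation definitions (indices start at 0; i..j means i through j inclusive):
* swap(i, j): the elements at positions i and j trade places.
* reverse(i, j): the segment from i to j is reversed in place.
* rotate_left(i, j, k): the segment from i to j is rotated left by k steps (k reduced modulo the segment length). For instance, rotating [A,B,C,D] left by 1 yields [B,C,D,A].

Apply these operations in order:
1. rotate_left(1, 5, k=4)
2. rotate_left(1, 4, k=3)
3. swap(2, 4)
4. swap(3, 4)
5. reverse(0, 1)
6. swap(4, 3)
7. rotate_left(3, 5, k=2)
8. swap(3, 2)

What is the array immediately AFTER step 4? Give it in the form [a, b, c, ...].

After 1 (rotate_left(1, 5, k=4)): [A, E, B, C, F, D]
After 2 (rotate_left(1, 4, k=3)): [A, F, E, B, C, D]
After 3 (swap(2, 4)): [A, F, C, B, E, D]
After 4 (swap(3, 4)): [A, F, C, E, B, D]

Answer: [A, F, C, E, B, D]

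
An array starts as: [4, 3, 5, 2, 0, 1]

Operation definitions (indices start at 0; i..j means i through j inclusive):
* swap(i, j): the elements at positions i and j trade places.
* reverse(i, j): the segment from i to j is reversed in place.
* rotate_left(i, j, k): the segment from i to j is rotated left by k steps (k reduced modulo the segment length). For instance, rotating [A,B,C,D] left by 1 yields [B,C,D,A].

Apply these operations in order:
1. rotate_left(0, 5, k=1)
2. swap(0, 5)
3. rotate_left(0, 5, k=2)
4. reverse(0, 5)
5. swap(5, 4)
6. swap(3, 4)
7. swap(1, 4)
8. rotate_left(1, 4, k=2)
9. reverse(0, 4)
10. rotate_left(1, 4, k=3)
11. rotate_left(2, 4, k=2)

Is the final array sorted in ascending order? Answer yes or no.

Answer: no

Derivation:
After 1 (rotate_left(0, 5, k=1)): [3, 5, 2, 0, 1, 4]
After 2 (swap(0, 5)): [4, 5, 2, 0, 1, 3]
After 3 (rotate_left(0, 5, k=2)): [2, 0, 1, 3, 4, 5]
After 4 (reverse(0, 5)): [5, 4, 3, 1, 0, 2]
After 5 (swap(5, 4)): [5, 4, 3, 1, 2, 0]
After 6 (swap(3, 4)): [5, 4, 3, 2, 1, 0]
After 7 (swap(1, 4)): [5, 1, 3, 2, 4, 0]
After 8 (rotate_left(1, 4, k=2)): [5, 2, 4, 1, 3, 0]
After 9 (reverse(0, 4)): [3, 1, 4, 2, 5, 0]
After 10 (rotate_left(1, 4, k=3)): [3, 5, 1, 4, 2, 0]
After 11 (rotate_left(2, 4, k=2)): [3, 5, 2, 1, 4, 0]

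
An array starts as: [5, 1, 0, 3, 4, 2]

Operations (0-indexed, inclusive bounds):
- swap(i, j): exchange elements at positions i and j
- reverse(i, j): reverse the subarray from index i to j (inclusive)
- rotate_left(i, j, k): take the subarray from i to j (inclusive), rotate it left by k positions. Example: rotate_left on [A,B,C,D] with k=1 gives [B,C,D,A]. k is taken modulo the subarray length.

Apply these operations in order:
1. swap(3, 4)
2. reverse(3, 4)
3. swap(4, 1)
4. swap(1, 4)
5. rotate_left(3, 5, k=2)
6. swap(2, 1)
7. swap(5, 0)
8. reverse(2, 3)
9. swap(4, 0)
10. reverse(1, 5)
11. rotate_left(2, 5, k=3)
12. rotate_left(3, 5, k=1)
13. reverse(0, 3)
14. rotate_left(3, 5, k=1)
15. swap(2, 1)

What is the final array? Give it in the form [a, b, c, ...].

Answer: [1, 5, 0, 2, 4, 3]

Derivation:
After 1 (swap(3, 4)): [5, 1, 0, 4, 3, 2]
After 2 (reverse(3, 4)): [5, 1, 0, 3, 4, 2]
After 3 (swap(4, 1)): [5, 4, 0, 3, 1, 2]
After 4 (swap(1, 4)): [5, 1, 0, 3, 4, 2]
After 5 (rotate_left(3, 5, k=2)): [5, 1, 0, 2, 3, 4]
After 6 (swap(2, 1)): [5, 0, 1, 2, 3, 4]
After 7 (swap(5, 0)): [4, 0, 1, 2, 3, 5]
After 8 (reverse(2, 3)): [4, 0, 2, 1, 3, 5]
After 9 (swap(4, 0)): [3, 0, 2, 1, 4, 5]
After 10 (reverse(1, 5)): [3, 5, 4, 1, 2, 0]
After 11 (rotate_left(2, 5, k=3)): [3, 5, 0, 4, 1, 2]
After 12 (rotate_left(3, 5, k=1)): [3, 5, 0, 1, 2, 4]
After 13 (reverse(0, 3)): [1, 0, 5, 3, 2, 4]
After 14 (rotate_left(3, 5, k=1)): [1, 0, 5, 2, 4, 3]
After 15 (swap(2, 1)): [1, 5, 0, 2, 4, 3]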